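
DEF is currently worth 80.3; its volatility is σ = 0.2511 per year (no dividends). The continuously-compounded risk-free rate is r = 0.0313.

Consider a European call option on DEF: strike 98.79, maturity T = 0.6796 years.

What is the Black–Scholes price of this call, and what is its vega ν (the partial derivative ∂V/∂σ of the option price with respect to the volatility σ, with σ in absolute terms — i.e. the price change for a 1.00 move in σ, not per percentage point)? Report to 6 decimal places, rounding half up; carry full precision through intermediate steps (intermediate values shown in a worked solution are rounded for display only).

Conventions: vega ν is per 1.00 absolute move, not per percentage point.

price = 1.831648
ν = 19.256143

σ√T = 0.2511·√0.6796 = 0.207001
d₁ = (ln(S/K) + (r+σ²/2)T) / (σ√T) = (ln(80.3/98.79) + (0.0313+0.2511²/2)·0.6796) / 0.207001 = (-0.207227 + 0.042696) / 0.207001 = -0.794828
d₂ = d₁ − σ√T = -0.794828 − 0.207001 = -1.001829
e^{−rT} = 0.978953
N(d₁) = 0.213357,  N(d₂) = 0.158213
Call price V = S·N(d₁) − K·e^{−rT}·N(d₂) = 17.132557 − 15.300909 = 1.831648
φ(d₁) = (1/√(2π))·e^{−d₁²/2} = 0.290889
ν = S·φ(d₁)·√T = 19.256143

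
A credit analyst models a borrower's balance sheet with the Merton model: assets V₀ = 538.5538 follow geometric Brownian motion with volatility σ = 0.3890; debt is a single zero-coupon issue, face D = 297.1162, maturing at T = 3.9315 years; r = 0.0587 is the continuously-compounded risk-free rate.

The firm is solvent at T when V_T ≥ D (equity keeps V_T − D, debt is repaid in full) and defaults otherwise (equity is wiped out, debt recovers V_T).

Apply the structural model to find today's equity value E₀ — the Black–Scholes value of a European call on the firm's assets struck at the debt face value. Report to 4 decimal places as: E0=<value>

Work the structural quantities from V₀ = 538.5538 against face 297.1162:
d₁ = [ln(V₀/D) + (r + σ²/2)T] / (σ√T)
   = [ln(538.5538/297.1162) + (0.0587 + 0.5·0.3890²)·3.9315] / (0.3890·√3.9315)
   = [0.594764 + 0.528238] / 0.771310 = 1.455968
d₂ = d₁ − σ√T = 1.455968 − 0.771310 = 0.684659
N(d₁) = 0.927299,  N(d₂) = 0.753220,  e^(−rT) = 0.793915
E₀ = V₀·N(d₁) − D·e^(−rT)·N(d₂)
   = 538.5538·0.927299 − 297.1162·0.793915·0.753220 = 321.727211

E0=321.7272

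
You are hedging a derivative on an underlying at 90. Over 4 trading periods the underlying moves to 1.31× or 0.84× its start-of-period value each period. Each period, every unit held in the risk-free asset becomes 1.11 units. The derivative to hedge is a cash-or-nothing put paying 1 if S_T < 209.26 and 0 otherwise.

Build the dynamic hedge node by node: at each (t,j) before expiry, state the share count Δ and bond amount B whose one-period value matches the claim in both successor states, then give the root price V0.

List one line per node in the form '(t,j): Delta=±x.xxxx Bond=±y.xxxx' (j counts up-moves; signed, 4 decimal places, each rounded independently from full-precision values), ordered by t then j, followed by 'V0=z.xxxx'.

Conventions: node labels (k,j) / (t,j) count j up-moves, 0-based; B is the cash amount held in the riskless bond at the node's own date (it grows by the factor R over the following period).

Since d<R<u, set p* = (R−d)/(u−d) = 0.5745; price each node as the discounted p*-expectation of its children.
At maturity the claim pays: V(4,0)=1.0000, V(4,1)=1.0000, V(4,2)=1.0000, V(4,3)=1.0000, V(4,4)=0.0000
  t=3,j=0: stock 53.3434 → up 69.8798 (V=1.0000), down 44.8084 (V=1.0000). Price 0.9009; hedge Δ=0.0000, bond B=0.9009.
  t=3,j=1: stock 83.1902 → up 108.9792 (V=1.0000), down 69.8798 (V=1.0000). Price 0.9009; hedge Δ=0.0000, bond B=0.9009.
  t=3,j=2: stock 129.7372 → up 169.9557 (V=1.0000), down 108.9792 (V=1.0000). Price 0.9009; hedge Δ=0.0000, bond B=0.9009.
  t=3,j=3: stock 202.3282 → up 265.0499 (V=0.0000), down 169.9557 (V=1.0000). Price 0.3834; hedge Δ=-0.0105, bond B=2.5110.
  t=2,j=0: stock 63.5040 → up 83.1902 (V=0.9009), down 53.3434 (V=0.9009). Price 0.8116; hedge Δ=0.0000, bond B=0.8116.
  t=2,j=1: stock 99.0360 → up 129.7372 (V=0.9009), down 83.1902 (V=0.9009). Price 0.8116; hedge Δ=0.0000, bond B=0.8116.
  t=2,j=2: stock 154.4490 → up 202.3282 (V=0.3834), down 129.7372 (V=0.9009). Price 0.5438; hedge Δ=-0.0071, bond B=1.6449.
  t=1,j=0: stock 75.6000 → up 99.0360 (V=0.8116), down 63.5040 (V=0.8116). Price 0.7312; hedge Δ=0.0000, bond B=0.7312.
  t=1,j=1: stock 117.9000 → up 154.4490 (V=0.5438), down 99.0360 (V=0.8116). Price 0.5926; hedge Δ=-0.0048, bond B=1.1625.
  t=0,j=0: stock 90.0000 → up 117.9000 (V=0.5926), down 75.6000 (V=0.7312). Price 0.5870; hedge Δ=-0.0033, bond B=0.8819.
Verification: the root portfolio costs Δ(0,0)·S0 + B(0,0) = 0.5870, matching V0.

(0,0): Delta=-0.0033 Bond=0.8819
(1,0): Delta=0.0000 Bond=0.7312
(1,1): Delta=-0.0048 Bond=1.1625
(2,0): Delta=0.0000 Bond=0.8116
(2,1): Delta=0.0000 Bond=0.8116
(2,2): Delta=-0.0071 Bond=1.6449
(3,0): Delta=0.0000 Bond=0.9009
(3,1): Delta=0.0000 Bond=0.9009
(3,2): Delta=0.0000 Bond=0.9009
(3,3): Delta=-0.0105 Bond=2.5110
V0=0.5870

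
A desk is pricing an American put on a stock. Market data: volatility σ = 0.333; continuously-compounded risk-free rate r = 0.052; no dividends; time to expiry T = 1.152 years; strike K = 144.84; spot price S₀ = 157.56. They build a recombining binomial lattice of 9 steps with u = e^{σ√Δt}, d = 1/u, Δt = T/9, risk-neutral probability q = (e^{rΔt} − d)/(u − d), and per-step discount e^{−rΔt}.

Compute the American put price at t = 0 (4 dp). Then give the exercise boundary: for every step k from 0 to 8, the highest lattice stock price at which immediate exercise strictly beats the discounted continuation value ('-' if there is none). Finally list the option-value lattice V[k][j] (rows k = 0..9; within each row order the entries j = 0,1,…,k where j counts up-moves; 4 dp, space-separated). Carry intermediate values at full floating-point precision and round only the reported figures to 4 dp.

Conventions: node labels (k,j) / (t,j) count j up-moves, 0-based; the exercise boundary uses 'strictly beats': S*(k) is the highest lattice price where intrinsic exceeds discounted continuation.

params: Δt=0.12800 u=1.12653 d=0.88769 q=0.49821 e^(-rΔt)=0.99337
t_9 payoffs: 90.9165 76.4079 57.9956 34.6294 4.9763 0.0000 0.0000 0.0000 0.0000 0.0000
t_8: node(8,0) S=60.7462 payoff=84.0938 vs cont=83.1329 → 84.0938 [stop]  node(8,1) S=77.0905 payoff=67.7495 vs cont=66.7886 → 67.7495 [stop]  node(8,2) S=97.8324 payoff=47.0076 vs cont=46.0468 → 47.0076 [stop]  node(8,3) S=124.1550 payoff=20.6850 vs cont=19.7241 → 20.6850 [stop]  node(8,4) S=157.5600 payoff=0.0000 vs cont=2.4805 → 2.4805 [wait]  node(8,5) S=199.9529 payoff=0.0000 vs cont=0.0000 → 0.0000 [wait]  node(8,6) S=253.7519 payoff=0.0000 vs cont=0.0000 → 0.0000 [wait]  node(8,7) S=322.0261 payoff=0.0000 vs cont=0.0000 → 0.0000 [wait]  node(8,8) S=408.6700 payoff=0.0000 vs cont=0.0000 → 0.0000 [wait]  ⇒ S*(8)=124.1550
t_7: node(7,0) S=68.4321 payoff=76.4079 vs cont=75.4470 → 76.4079 [stop]  node(7,1) S=86.8444 payoff=57.9956 vs cont=57.0348 → 57.9956 [stop]  node(7,2) S=110.2106 payoff=34.6294 vs cont=33.6685 → 34.6294 [stop]  node(7,3) S=139.8637 payoff=4.9763 vs cont=11.5382 → 11.5382 [wait]  node(7,4) S=177.4953 payoff=0.0000 vs cont=1.2364 → 1.2364 [wait]  node(7,5) S=225.2519 payoff=0.0000 vs cont=0.0000 → 0.0000 [wait]  node(7,6) S=285.8579 payoff=0.0000 vs cont=0.0000 → 0.0000 [wait]  node(7,7) S=362.7704 payoff=0.0000 vs cont=0.0000 → 0.0000 [wait]  ⇒ S*(7)=110.2106
t_6: node(6,0) S=77.0905 payoff=67.7495 vs cont=66.7886 → 67.7495 [stop]  node(6,1) S=97.8324 payoff=47.0076 vs cont=46.0468 → 47.0076 [stop]  node(6,2) S=124.1550 payoff=20.6850 vs cont=22.9717 → 22.9717 [wait]  node(6,3) S=157.5600 payoff=0.0000 vs cont=6.3632 → 6.3632 [wait]  node(6,4) S=199.9529 payoff=0.0000 vs cont=0.6163 → 0.6163 [wait]  node(6,5) S=253.7519 payoff=0.0000 vs cont=0.0000 → 0.0000 [wait]  node(6,6) S=322.0261 payoff=0.0000 vs cont=0.0000 → 0.0000 [wait]  ⇒ S*(6)=97.8324
t_5: node(5,0) S=86.8444 payoff=57.9956 vs cont=57.0348 → 57.9956 [stop]  node(5,1) S=110.2106 payoff=34.6294 vs cont=34.8002 → 34.8002 [wait]  node(5,2) S=139.8637 payoff=4.9763 vs cont=14.5997 → 14.5997 [wait]  node(5,3) S=177.4953 payoff=0.0000 vs cont=3.4768 → 3.4768 [wait]  node(5,4) S=225.2519 payoff=0.0000 vs cont=0.3072 → 0.3072 [wait]  node(5,5) S=285.8579 payoff=0.0000 vs cont=0.0000 → 0.0000 [wait]  ⇒ S*(5)=86.8444
t_4: node(4,0) S=97.8324 payoff=47.0076 vs cont=46.1313 → 47.0076 [stop]  node(4,1) S=124.1550 payoff=20.6850 vs cont=24.5720 → 24.5720 [wait]  node(4,2) S=157.5600 payoff=0.0000 vs cont=8.9980 → 8.9980 [wait]  node(4,3) S=199.9529 payoff=0.0000 vs cont=1.8851 → 1.8851 [wait]  node(4,4) S=253.7519 payoff=0.0000 vs cont=0.1531 → 0.1531 [wait]  ⇒ S*(4)=97.8324
t_3: node(3,0) S=110.2106 payoff=34.6294 vs cont=35.5922 → 35.5922 [wait]  node(3,1) S=139.8637 payoff=4.9763 vs cont=16.7013 → 16.7013 [wait]  node(3,2) S=177.4953 payoff=0.0000 vs cont=5.4181 → 5.4181 [wait]  node(3,3) S=225.2519 payoff=0.0000 vs cont=1.0154 → 1.0154 [wait]  ⇒ S*(3)=-
t_2: node(2,0) S=124.1550 payoff=20.6850 vs cont=26.0069 → 26.0069 [wait]  node(2,1) S=157.5600 payoff=0.0000 vs cont=11.0064 → 11.0064 [wait]  node(2,2) S=199.9529 payoff=0.0000 vs cont=3.2032 → 3.2032 [wait]  ⇒ S*(2)=-
t_1: node(1,0) S=139.8637 payoff=4.9763 vs cont=18.4105 → 18.4105 [wait]  node(1,1) S=177.4953 payoff=0.0000 vs cont=7.0715 → 7.0715 [wait]  ⇒ S*(1)=-
t_0: node(0,0) S=157.5600 payoff=0.0000 vs cont=12.6766 → 12.6766 [wait]  ⇒ S*(0)=-

price = 12.6766
boundary = - - - - 97.8324 86.8444 97.8324 110.2106 124.1550
tree:
12.6766
18.4105 7.0715
26.0069 11.0064 3.2032
35.5922 16.7013 5.4181 1.0154
47.0076 24.5720 8.9980 1.8851 0.1531
57.9956 34.8002 14.5997 3.4768 0.3072 0.0000
67.7495 47.0076 22.9717 6.3632 0.6163 0.0000 0.0000
76.4079 57.9956 34.6294 11.5382 1.2364 0.0000 0.0000 0.0000
84.0938 67.7495 47.0076 20.6850 2.4805 0.0000 0.0000 0.0000 0.0000
90.9165 76.4079 57.9956 34.6294 4.9763 0.0000 0.0000 0.0000 0.0000 0.0000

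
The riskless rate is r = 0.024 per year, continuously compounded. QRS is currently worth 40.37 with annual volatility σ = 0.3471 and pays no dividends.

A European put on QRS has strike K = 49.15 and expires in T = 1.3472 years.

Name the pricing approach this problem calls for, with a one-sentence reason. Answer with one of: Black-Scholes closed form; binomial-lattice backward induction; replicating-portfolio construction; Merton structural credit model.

Key observation: the strike-49.15 put on QRS is European-exercise on a continuously-modelled lognormal underlying, so its value is a single closed-form evaluation.

framework: Black-Scholes closed form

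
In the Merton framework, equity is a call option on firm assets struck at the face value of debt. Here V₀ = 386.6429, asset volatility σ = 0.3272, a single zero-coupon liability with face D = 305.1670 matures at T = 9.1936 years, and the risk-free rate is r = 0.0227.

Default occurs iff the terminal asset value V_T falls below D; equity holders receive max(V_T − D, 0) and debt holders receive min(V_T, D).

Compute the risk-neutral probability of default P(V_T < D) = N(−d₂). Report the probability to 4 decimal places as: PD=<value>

PD=0.5188

With assets at 386.6429 and a single debt payment of 305.1670 at 9.1936 years:
d₁ = [ln(V₀/D) + (r + σ²/2)T] / (σ√T)
   = [ln(386.6429/305.1670) + (0.0227 + 0.5·0.3272²)·9.1936] / (0.3272·√9.1936)
   = [0.236642 + 0.700827] / 0.992101 = 0.944933
d₂ = d₁ − σ√T = 0.944933 − 0.992101 = -0.047168
risk-neutral PD = N(−d₂) = N(0.047168) = 0.518810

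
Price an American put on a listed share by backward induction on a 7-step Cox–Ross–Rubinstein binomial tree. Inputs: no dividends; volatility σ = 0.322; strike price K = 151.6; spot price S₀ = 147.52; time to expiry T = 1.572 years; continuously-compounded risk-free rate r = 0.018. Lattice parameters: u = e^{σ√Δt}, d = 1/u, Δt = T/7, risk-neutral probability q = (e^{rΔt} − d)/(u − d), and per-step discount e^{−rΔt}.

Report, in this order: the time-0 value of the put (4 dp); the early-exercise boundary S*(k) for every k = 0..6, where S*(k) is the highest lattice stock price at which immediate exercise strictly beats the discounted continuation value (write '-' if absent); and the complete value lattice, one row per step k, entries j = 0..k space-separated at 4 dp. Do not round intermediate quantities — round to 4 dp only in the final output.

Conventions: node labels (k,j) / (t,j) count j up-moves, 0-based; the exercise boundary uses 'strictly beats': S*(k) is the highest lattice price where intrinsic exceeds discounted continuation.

price = 24.7044
boundary = - - - 93.3342 80.1255 93.3342 108.7203
tree:
24.7044
34.0568 14.5843
45.4082 21.8081 6.7291
58.2658 31.5927 11.1859 1.8635
71.4745 43.9866 18.1715 3.5649 0.0000
82.8139 58.2658 28.5885 6.8196 0.0000 0.0000
92.5486 71.4745 42.8797 13.0460 0.0000 0.0000 0.0000
100.9056 82.8139 58.2658 24.9571 0.0000 0.0000 0.0000 0.0000

Δt=0.22457  u=1.16485  d=0.85848  q=0.47515  discount=0.99597
step 7 (expiry): payoffs max(K−S,0) = 100.9056 82.8139 58.2658 24.9571 0.0000 0.0000 0.0000 0.0000
step 6: (k=6,j=0): S=59.0514, K−S=92.5486, hold=91.9370 ⇒ V=92.5486 exercise | (k=6,j=1): S=80.1255, K−S=71.4745, hold=70.8630 ⇒ V=71.4745 exercise | (k=6,j=2): S=108.7203, K−S=42.8797, hold=42.2681 ⇒ V=42.8797 exercise | (k=6,j=3): S=147.5200, K−S=4.0800, hold=13.0460 ⇒ V=13.0460 continue | (k=6,j=4): S=200.1663, K−S=0.0000, hold=0.0000 ⇒ V=0.0000 continue | (k=6,j=5): S=271.6009, K−S=0.0000, hold=0.0000 ⇒ V=0.0000 continue | (k=6,j=6): S=368.5287, K−S=0.0000, hold=0.0000 ⇒ V=0.0000 continue  boundary S*=108.7203
step 5: (k=5,j=0): S=68.7861, K−S=82.8139, hold=82.2023 ⇒ V=82.8139 exercise | (k=5,j=1): S=93.3342, K−S=58.2658, hold=57.6543 ⇒ V=58.2658 exercise | (k=5,j=2): S=126.6429, K−S=24.9571, hold=28.5885 ⇒ V=28.5885 continue | (k=5,j=3): S=171.8387, K−S=0.0000, hold=6.8196 ⇒ V=6.8196 continue | (k=5,j=4): S=233.1638, K−S=0.0000, hold=0.0000 ⇒ V=0.0000 continue | (k=5,j=5): S=316.3743, K−S=0.0000, hold=0.0000 ⇒ V=0.0000 continue  boundary S*=93.3342
step 4: (k=4,j=0): S=80.1255, K−S=71.4745, hold=70.8630 ⇒ V=71.4745 exercise | (k=4,j=1): S=108.7203, K−S=42.8797, hold=43.9866 ⇒ V=43.9866 continue | (k=4,j=2): S=147.5200, K−S=4.0800, hold=18.1715 ⇒ V=18.1715 continue | (k=4,j=3): S=200.1663, K−S=0.0000, hold=3.5649 ⇒ V=3.5649 continue | (k=4,j=4): S=271.6009, K−S=0.0000, hold=0.0000 ⇒ V=0.0000 continue  boundary S*=80.1255
step 3: (k=3,j=0): S=93.3342, K−S=58.2658, hold=58.1781 ⇒ V=58.2658 exercise | (k=3,j=1): S=126.6429, K−S=24.9571, hold=31.5927 ⇒ V=31.5927 continue | (k=3,j=2): S=171.8387, K−S=0.0000, hold=11.1859 ⇒ V=11.1859 continue | (k=3,j=3): S=233.1638, K−S=0.0000, hold=1.8635 ⇒ V=1.8635 continue  boundary S*=93.3342
step 2: (k=2,j=0): S=108.7203, K−S=42.8797, hold=45.4082 ⇒ V=45.4082 continue | (k=2,j=1): S=147.5200, K−S=4.0800, hold=21.8081 ⇒ V=21.8081 continue | (k=2,j=2): S=200.1663, K−S=0.0000, hold=6.7291 ⇒ V=6.7291 continue  boundary S*=-
step 1: (k=1,j=0): S=126.6429, K−S=24.9571, hold=34.0568 ⇒ V=34.0568 continue | (k=1,j=1): S=171.8387, K−S=0.0000, hold=14.5843 ⇒ V=14.5843 continue  boundary S*=-
step 0: (k=0,j=0): S=147.5200, K−S=4.0800, hold=24.7044 ⇒ V=24.7044 continue  boundary S*=-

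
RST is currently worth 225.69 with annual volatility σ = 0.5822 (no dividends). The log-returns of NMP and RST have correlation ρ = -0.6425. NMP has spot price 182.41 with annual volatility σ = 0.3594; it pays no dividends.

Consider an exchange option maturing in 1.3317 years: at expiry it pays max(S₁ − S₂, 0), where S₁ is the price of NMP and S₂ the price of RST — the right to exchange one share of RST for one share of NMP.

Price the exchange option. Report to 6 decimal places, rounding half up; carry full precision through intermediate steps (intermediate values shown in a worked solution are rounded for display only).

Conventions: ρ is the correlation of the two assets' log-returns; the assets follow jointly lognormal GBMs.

σ_eff = √(σ₁² + σ₂² − 2ρσ₁σ₂) = √(0.3594² + 0.5822² − 2·-0.6425·0.3594·0.5822) = 0.858488
d₁ = (ln(S₁/S₂) + (q₂ − q₁ + σ_eff²/2)T) / (σ_eff√T) = (ln(182.41/225.69) + (0.0 − 0.0 + 0.368501)·1.3317) / 0.990689 = 0.280438
d₂ = d₁ − σ_eff√T = 0.280438 − 0.990689 = -0.710251
N(d₁) = 0.610429,  N(d₂) = 0.238774
V = S₁·e^{−q₁T}·N(d₁) − S₂·e^{−q₂T}·N(d₂) = 111.348426 − 53.888953 = 57.459473
Key observation: the rate r is irrelevant here: denominating values in RST turns the exchange into a ratio option on S₁/S₂, and discounting at r drops out.

exchange price = 57.459473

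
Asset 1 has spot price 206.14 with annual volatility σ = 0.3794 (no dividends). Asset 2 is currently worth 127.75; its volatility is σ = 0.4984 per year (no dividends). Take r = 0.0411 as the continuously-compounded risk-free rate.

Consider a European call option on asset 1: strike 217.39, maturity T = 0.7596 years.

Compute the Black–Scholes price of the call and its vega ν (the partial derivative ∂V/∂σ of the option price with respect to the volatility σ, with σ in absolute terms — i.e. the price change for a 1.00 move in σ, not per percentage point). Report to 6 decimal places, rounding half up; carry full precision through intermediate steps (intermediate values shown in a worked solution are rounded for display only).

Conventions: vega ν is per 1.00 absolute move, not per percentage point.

price = 25.145406
ν = 71.323795

σ√T = 0.3794·√0.7596 = 0.330666
d₁ = (ln(S/K) + (r+σ²/2)T) / (σ√T) = (ln(206.14/217.39) + (0.0411+0.3794²/2)·0.7596) / 0.330666 = (-0.053137 + 0.085890) / 0.330666 = 0.099049
d₂ = d₁ − σ√T = 0.099049 − 0.330666 = -0.231617
e^{−rT} = 0.969263
N(d₁) = 0.539450,  N(d₂) = 0.408418
Call price V = S·N(d₁) − K·e^{−rT}·N(d₂) = 111.202300 − 86.056893 = 25.145406
φ(d₁) = (1/√(2π))·e^{−d₁²/2} = 0.396990
ν = S·φ(d₁)·√T = 71.323795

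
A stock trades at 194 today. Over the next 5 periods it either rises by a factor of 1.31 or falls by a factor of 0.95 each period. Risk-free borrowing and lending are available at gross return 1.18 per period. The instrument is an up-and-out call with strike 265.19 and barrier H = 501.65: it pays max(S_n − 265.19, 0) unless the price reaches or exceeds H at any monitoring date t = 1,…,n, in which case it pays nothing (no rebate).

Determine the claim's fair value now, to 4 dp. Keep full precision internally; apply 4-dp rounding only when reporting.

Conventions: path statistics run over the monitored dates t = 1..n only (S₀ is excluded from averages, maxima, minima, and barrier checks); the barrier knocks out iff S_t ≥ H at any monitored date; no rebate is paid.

Set p* = 0.6389 (from d < R < u); the path-dependent value is the discounted p*-expectation over all price paths.
Enumerate all 2^5 = 32 price paths (U = up ×1.31, D = down ×0.95); each path with k up-moves has probability p*^k·(1−p*)^(5−k).
DDDDD: M=184.3000, payoff=0.0000, prob=0.006141
UDDDD: M=254.1400, payoff=0.0000, prob=0.010864
DUDDD: M=241.4330, payoff=0.0000, prob=0.010864
UUDDD: M=332.9234, payoff=20.2502, prob=0.019221
DDUDD: M=229.3613, payoff=0.0000, prob=0.010864
UDUDD: M=316.2772, payoff=20.2502, prob=0.019221
DUUDD: M=316.2772, payoff=20.2502, prob=0.019221
UUUDD: M=436.1297, payoff=128.4170, prob=0.034006
DDDUD: M=217.8933, payoff=0.0000, prob=0.010864
UDDUD: M=300.4634, payoff=20.2502, prob=0.019221
DUDUD: M=300.4634, payoff=20.2502, prob=0.019221
UUDUD: M=414.3232, payoff=128.4170, prob=0.034006
DDUUD: M=300.4634, payoff=20.2502, prob=0.019221
UDUUD: M=414.3232, payoff=128.4170, prob=0.034006
DUUUD: M=414.3232, payoff=128.4170, prob=0.034006
UUUUD: M=571.3298, payoff=0.0000, prob=0.060165
DDDDU: M=206.9986, payoff=0.0000, prob=0.010864
UDDDU: M=285.4402, payoff=20.2502, prob=0.019221
DUDDU: M=285.4402, payoff=20.2502, prob=0.019221
UUDDU: M=393.6070, payoff=128.4170, prob=0.034006
DDUDU: M=285.4402, payoff=20.2502, prob=0.019221
UDUDU: M=393.6070, payoff=128.4170, prob=0.034006
DUUDU: M=393.6070, payoff=128.4170, prob=0.034006
UUUDU: M=542.7634, payoff=0.0000, prob=0.060165
DDDUU: M=285.4402, payoff=20.2502, prob=0.019221
UDDUU: M=393.6070, payoff=128.4170, prob=0.034006
DUDUU: M=393.6070, payoff=128.4170, prob=0.034006
UUDUU: M=542.7634, payoff=0.0000, prob=0.060165
DDUUU: M=393.6070, payoff=128.4170, prob=0.034006
UDUUU: M=542.7634, payoff=0.0000, prob=0.060165
DUUUU: M=542.7634, payoff=0.0000, prob=0.060165
UUUUU: M=748.4421, payoff=0.0000, prob=0.106445
Price = Σ prob·payoff / R^5 = 47.561973 / 2.287758 = 20.7898

price = 20.7898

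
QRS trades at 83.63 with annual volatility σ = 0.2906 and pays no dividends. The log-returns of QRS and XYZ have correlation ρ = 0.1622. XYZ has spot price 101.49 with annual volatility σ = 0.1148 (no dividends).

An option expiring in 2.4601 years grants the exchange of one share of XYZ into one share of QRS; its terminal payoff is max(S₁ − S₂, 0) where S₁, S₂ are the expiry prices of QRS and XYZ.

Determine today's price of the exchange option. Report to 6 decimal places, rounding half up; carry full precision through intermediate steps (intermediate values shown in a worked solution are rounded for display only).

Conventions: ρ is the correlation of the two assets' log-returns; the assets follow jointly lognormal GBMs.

exchange price = 9.414341

σ_eff = √(σ₁² + σ₂² − 2ρσ₁σ₂) = √(0.2906² + 0.1148² − 2·0.1622·0.2906·0.1148) = 0.294627
d₁ = (ln(S₁/S₂) + (q₂ − q₁ + σ_eff²/2)T) / (σ_eff√T) = (ln(83.63/101.49) + (0.0 − 0.0 + 0.043403)·2.4601) / 0.462114 = -0.187796
d₂ = d₁ − σ_eff√T = -0.187796 − 0.462114 = -0.649910
N(d₁) = 0.425518,  N(d₂) = 0.257875
V = S₁·e^{−q₁T}·N(d₁) − S₂·e^{−q₂T}·N(d₂) = 35.586083 − 26.171742 = 9.414341
Key observation: no risk-free rate is needed — with the second asset as numeraire the exchange option is a call on the ratio S₁/S₂, and r cancels out of the value.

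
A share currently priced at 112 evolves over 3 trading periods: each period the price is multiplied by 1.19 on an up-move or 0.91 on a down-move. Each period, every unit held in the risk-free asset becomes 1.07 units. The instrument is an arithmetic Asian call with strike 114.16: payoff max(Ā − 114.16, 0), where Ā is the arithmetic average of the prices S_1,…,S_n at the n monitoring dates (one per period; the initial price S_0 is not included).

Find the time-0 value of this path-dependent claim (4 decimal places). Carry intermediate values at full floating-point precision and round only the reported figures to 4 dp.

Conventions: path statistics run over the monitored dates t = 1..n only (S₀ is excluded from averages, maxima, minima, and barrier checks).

With p* = (R−d)/(u−d) = 0.5714, sum probability × payoff across the paths and divide by R^3.
Enumerate all 2^3 = 8 price paths (U = up ×1.19, D = down ×0.91); each path with k up-moves has probability p*^k·(1−p*)^(3−k).
DDD: Ā=93.0224, payoff=0.0000, prob=0.078717
UDD: Ā=121.6447, payoff=7.4847, prob=0.104956
DUD: Ā=111.1913, payoff=0.0000, prob=0.104956
UUD: Ā=145.4040, payoff=31.2440, prob=0.139942
DDU: Ā=101.6788, payoff=0.0000, prob=0.104956
UDU: Ā=132.9646, payoff=18.8046, prob=0.139942
DUU: Ā=122.5112, payoff=8.3512, prob=0.139942
UUU: Ā=160.2070, payoff=46.0470, prob=0.186589
Price = Σ prob·payoff / R^3 = 17.549995 / 1.225043 = 14.3260

price = 14.3260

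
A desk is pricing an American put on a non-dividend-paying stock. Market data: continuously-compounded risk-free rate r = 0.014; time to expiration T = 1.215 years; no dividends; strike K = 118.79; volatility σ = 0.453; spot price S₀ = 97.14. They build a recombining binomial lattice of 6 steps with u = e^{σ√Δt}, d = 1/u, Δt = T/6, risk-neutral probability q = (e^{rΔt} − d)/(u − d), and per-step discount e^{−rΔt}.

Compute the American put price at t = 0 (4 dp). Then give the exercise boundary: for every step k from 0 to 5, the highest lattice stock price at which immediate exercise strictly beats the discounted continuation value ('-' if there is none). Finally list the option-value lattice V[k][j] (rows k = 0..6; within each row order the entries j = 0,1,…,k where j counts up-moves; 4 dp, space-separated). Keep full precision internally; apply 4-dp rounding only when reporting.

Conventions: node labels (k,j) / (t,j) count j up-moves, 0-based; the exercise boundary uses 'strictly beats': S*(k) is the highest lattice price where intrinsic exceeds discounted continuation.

price = 33.4168
boundary = - - - 52.6994 64.6154 79.2259
tree:
33.4168
43.5524 21.5395
54.7502 30.4717 11.0232
66.0906 41.5690 17.4293 3.4534
75.8092 54.1746 26.7973 6.3678 0.0000
83.7355 66.0906 39.5641 11.7415 0.0000 0.0000
90.2001 75.8092 54.1746 21.6500 0.0000 0.0000 0.0000

Δt=0.20250, u=1.22611, d=0.81558, q=0.45613, disc=e^(-rΔt)=0.99717
k=6 terminal: V=max(K-S,0) → 90.2001 75.8092 54.1746 21.6500 0.0000 0.0000 0.0000
k=5: j=0 S=35.0545 intr=83.7355 cont=83.3992 V=83.7355[EX]; j=1 S=52.6994 intr=66.0906 cont=65.7544 V=66.0906[EX]; j=2 S=79.2259 intr=39.5641 cont=39.2278 V=39.5641[EX]; j=3 S=119.1047 intr=0.0000 cont=11.7415 V=11.7415[hold]; j=4 S=179.0568 intr=0.0000 cont=0.0000 V=0.0000[hold]; j=5 S=269.1862 intr=0.0000 cont=0.0000 V=0.0000[hold]  S*(5)=79.2259
k=4: j=0 S=42.9808 intr=75.8092 cont=75.4729 V=75.8092[EX]; j=1 S=64.6154 intr=54.1746 cont=53.8383 V=54.1746[EX]; j=2 S=97.1400 intr=21.6500 cont=26.7973 V=26.7973[hold]; j=3 S=146.0360 intr=0.0000 cont=6.3678 V=6.3678[hold]; j=4 S=219.5441 intr=0.0000 cont=0.0000 V=0.0000[hold]  S*(4)=64.6154
k=3: j=0 S=52.6994 intr=66.0906 cont=65.7544 V=66.0906[EX]; j=1 S=79.2259 intr=39.5641 cont=41.5690 V=41.5690[hold]; j=2 S=119.1047 intr=0.0000 cont=17.4293 V=17.4293[hold]; j=3 S=179.0568 intr=0.0000 cont=3.4534 V=3.4534[hold]  S*(3)=52.6994
k=2: j=0 S=64.6154 intr=54.1746 cont=54.7502 V=54.7502[hold]; j=1 S=97.1400 intr=21.6500 cont=30.4717 V=30.4717[hold]; j=2 S=146.0360 intr=0.0000 cont=11.0232 V=11.0232[hold]  S*(2)=-
k=1: j=0 S=79.2259 intr=39.5641 cont=43.5524 V=43.5524[hold]; j=1 S=119.1047 intr=0.0000 cont=21.5395 V=21.5395[hold]  S*(1)=-
k=0: j=0 S=97.1400 intr=21.6500 cont=33.4168 V=33.4168[hold]  S*(0)=-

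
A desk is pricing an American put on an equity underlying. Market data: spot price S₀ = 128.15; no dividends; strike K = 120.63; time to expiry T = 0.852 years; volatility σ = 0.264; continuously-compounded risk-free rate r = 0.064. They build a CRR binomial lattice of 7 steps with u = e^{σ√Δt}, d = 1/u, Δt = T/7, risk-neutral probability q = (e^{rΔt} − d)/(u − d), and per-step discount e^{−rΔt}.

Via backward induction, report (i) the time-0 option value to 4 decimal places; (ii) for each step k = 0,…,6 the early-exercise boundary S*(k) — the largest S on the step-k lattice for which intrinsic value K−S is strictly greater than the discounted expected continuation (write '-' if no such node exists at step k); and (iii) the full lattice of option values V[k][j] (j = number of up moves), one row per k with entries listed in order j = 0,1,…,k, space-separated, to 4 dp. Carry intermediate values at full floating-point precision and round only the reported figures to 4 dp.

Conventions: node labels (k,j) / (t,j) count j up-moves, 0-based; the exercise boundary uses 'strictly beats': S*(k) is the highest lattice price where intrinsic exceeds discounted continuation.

price = 6.6532
boundary = - - - 97.2118 88.6582 97.2118 106.5906
tree:
6.6532
10.4673 3.2240
15.9592 5.5430 1.1266
23.4182 9.2973 2.1524 0.1943
31.9718 15.0939 4.0732 0.4073 0.0000
39.7727 23.4182 7.6183 0.8541 0.0000 0.0000
46.8873 31.9718 14.0394 1.7911 0.0000 0.0000 0.0000
53.3758 39.7727 23.4182 3.7558 0.0000 0.0000 0.0000 0.0000

Δt=0.12171  u=1.09648  d=0.91201  q=0.51938  discount=0.99224
step 7 (expiry): payoffs max(K−S,0) = 53.3758 39.7727 23.4182 3.7558 0.0000 0.0000 0.0000 0.0000
step 6: (k=6,j=0): S=73.7427, K−S=46.8873, hold=45.9513 ⇒ V=46.8873 exercise | (k=6,j=1): S=88.6582, K−S=31.9718, hold=31.0358 ⇒ V=31.9718 exercise | (k=6,j=2): S=106.5906, K−S=14.0394, hold=13.1034 ⇒ V=14.0394 exercise | (k=6,j=3): S=128.1500, K−S=0.0000, hold=1.7911 ⇒ V=1.7911 continue | (k=6,j=4): S=154.0701, K−S=0.0000, hold=0.0000 ⇒ V=0.0000 continue | (k=6,j=5): S=185.2330, K−S=0.0000, hold=0.0000 ⇒ V=0.0000 continue | (k=6,j=6): S=222.6989, K−S=0.0000, hold=0.0000 ⇒ V=0.0000 continue  boundary S*=106.5906
step 5: (k=5,j=0): S=80.8573, K−S=39.7727, hold=38.8367 ⇒ V=39.7727 exercise | (k=5,j=1): S=97.2118, K−S=23.4182, hold=22.4822 ⇒ V=23.4182 exercise | (k=5,j=2): S=116.8742, K−S=3.7558, hold=7.6183 ⇒ V=7.6183 continue | (k=5,j=3): S=140.5137, K−S=0.0000, hold=0.8541 ⇒ V=0.8541 continue | (k=5,j=4): S=168.9345, K−S=0.0000, hold=0.0000 ⇒ V=0.0000 continue | (k=5,j=5): S=203.1039, K−S=0.0000, hold=0.0000 ⇒ V=0.0000 continue  boundary S*=97.2118
step 4: (k=4,j=0): S=88.6582, K−S=31.9718, hold=31.0358 ⇒ V=31.9718 exercise | (k=4,j=1): S=106.5906, K−S=14.0394, hold=15.0939 ⇒ V=15.0939 continue | (k=4,j=2): S=128.1500, K−S=0.0000, hold=4.0732 ⇒ V=4.0732 continue | (k=4,j=3): S=154.0701, K−S=0.0000, hold=0.4073 ⇒ V=0.4073 continue | (k=4,j=4): S=185.2330, K−S=0.0000, hold=0.0000 ⇒ V=0.0000 continue  boundary S*=88.6582
step 3: (k=3,j=0): S=97.2118, K−S=23.4182, hold=23.0257 ⇒ V=23.4182 exercise | (k=3,j=1): S=116.8742, K−S=3.7558, hold=9.2973 ⇒ V=9.2973 continue | (k=3,j=2): S=140.5137, K−S=0.0000, hold=2.1524 ⇒ V=2.1524 continue | (k=3,j=3): S=168.9345, K−S=0.0000, hold=0.1943 ⇒ V=0.1943 continue  boundary S*=97.2118
step 2: (k=2,j=0): S=106.5906, K−S=14.0394, hold=15.9592 ⇒ V=15.9592 continue | (k=2,j=1): S=128.1500, K−S=0.0000, hold=5.5430 ⇒ V=5.5430 continue | (k=2,j=2): S=154.0701, K−S=0.0000, hold=1.1266 ⇒ V=1.1266 continue  boundary S*=-
step 1: (k=1,j=0): S=116.8742, K−S=3.7558, hold=10.4673 ⇒ V=10.4673 continue | (k=1,j=1): S=140.5137, K−S=0.0000, hold=3.2240 ⇒ V=3.2240 continue  boundary S*=-
step 0: (k=0,j=0): S=128.1500, K−S=0.0000, hold=6.6532 ⇒ V=6.6532 continue  boundary S*=-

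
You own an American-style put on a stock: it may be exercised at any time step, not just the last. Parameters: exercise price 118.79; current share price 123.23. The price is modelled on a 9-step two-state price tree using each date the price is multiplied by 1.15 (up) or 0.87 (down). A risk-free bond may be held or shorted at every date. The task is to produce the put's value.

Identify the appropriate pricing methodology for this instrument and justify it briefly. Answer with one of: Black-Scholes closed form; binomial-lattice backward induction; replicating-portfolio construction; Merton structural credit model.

Key observation: with exercise allowed before expiry on a discrete up/down model (9 steps from spot 123.23), the strike-118.79 put's value must be rolled back through the tree testing early exercise at each node.

framework: binomial-lattice backward induction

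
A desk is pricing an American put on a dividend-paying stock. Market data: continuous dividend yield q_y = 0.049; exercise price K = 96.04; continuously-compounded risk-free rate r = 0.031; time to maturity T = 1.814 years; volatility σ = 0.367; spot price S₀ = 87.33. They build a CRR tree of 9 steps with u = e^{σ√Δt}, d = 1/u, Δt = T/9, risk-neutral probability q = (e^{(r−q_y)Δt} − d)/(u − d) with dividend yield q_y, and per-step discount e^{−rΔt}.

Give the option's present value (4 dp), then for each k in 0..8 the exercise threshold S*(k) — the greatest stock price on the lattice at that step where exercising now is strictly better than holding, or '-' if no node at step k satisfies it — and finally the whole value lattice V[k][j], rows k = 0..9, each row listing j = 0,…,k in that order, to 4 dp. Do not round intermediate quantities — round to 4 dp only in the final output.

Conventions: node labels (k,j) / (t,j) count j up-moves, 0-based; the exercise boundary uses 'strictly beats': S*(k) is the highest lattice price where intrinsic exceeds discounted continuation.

price = 22.9183
boundary = - - - - 45.1792 38.3162 45.1792 53.2715 45.1792
tree:
22.9183
29.1653 15.5406
36.1344 20.9851 9.0486
43.5056 27.5562 13.1810 4.0827
50.8608 35.0501 18.7067 6.5559 1.0920
57.7238 43.0253 25.7124 10.3349 1.9905 0.0000
63.5443 50.8608 33.9714 15.8944 3.6284 0.0000 0.0000
68.4806 57.7238 42.7685 23.6057 6.6139 0.0000 0.0000 0.0000
72.6671 63.5443 50.8608 33.2459 12.0560 0.0000 0.0000 0.0000 0.0000
76.2176 68.4806 57.7238 42.7685 21.9760 0.0000 0.0000 0.0000 0.0000 0.0000

params: Δt=0.20156 u=1.17912 d=0.84809 q=0.44796 e^(-rΔt)=0.99377
t_9 payoffs: 76.2176 68.4806 57.7238 42.7685 21.9760 0.0000 0.0000 0.0000 0.0000 0.0000
t_8: node(8,0) S=23.3729 payoff=72.6671 vs cont=72.2986 → 72.6671 [stop]  node(8,1) S=32.4957 payoff=63.5443 vs cont=63.2655 → 63.5443 [stop]  node(8,2) S=45.1792 payoff=50.8608 vs cont=50.7066 → 50.8608 [stop]  node(8,3) S=62.8132 payoff=33.2268 vs cont=33.2459 → 33.2459 [wait]  node(8,4) S=87.3300 payoff=8.7100 vs cont=12.0560 → 12.0560 [wait]  node(8,5) S=121.4160 payoff=0.0000 vs cont=0.0000 → 0.0000 [wait]  node(8,6) S=168.8063 payoff=0.0000 vs cont=0.0000 → 0.0000 [wait]  node(8,7) S=234.6935 payoff=0.0000 vs cont=0.0000 → 0.0000 [wait]  node(8,8) S=326.2975 payoff=0.0000 vs cont=0.0000 → 0.0000 [wait]  ⇒ S*(8)=45.1792
t_7: node(7,0) S=27.5594 payoff=68.4806 vs cont=68.1533 → 68.4806 [stop]  node(7,1) S=38.3162 payoff=57.7238 vs cont=57.5022 → 57.7238 [stop]  node(7,2) S=53.2715 payoff=42.7685 vs cont=42.7024 → 42.7685 [stop]  node(7,3) S=74.0640 payoff=21.9760 vs cont=23.6057 → 23.6057 [wait]  node(7,4) S=102.9721 payoff=0.0000 vs cont=6.6139 → 6.6139 [wait]  node(7,5) S=143.1635 payoff=0.0000 vs cont=0.0000 → 0.0000 [wait]  node(7,6) S=199.0421 payoff=0.0000 vs cont=0.0000 → 0.0000 [wait]  node(7,7) S=276.7308 payoff=0.0000 vs cont=0.0000 → 0.0000 [wait]  ⇒ S*(7)=53.2715
t_6: node(6,0) S=32.4957 payoff=63.5443 vs cont=63.2655 → 63.5443 [stop]  node(6,1) S=45.1792 payoff=50.8608 vs cont=50.7066 → 50.8608 [stop]  node(6,2) S=62.8132 payoff=33.2268 vs cont=33.9714 → 33.9714 [wait]  node(6,3) S=87.3300 payoff=8.7100 vs cont=15.8944 → 15.8944 [wait]  node(6,4) S=121.4160 payoff=0.0000 vs cont=3.6284 → 3.6284 [wait]  node(6,5) S=168.8063 payoff=0.0000 vs cont=0.0000 → 0.0000 [wait]  node(6,6) S=234.6935 payoff=0.0000 vs cont=0.0000 → 0.0000 [wait]  ⇒ S*(6)=45.1792
t_5: node(5,0) S=38.3162 payoff=57.7238 vs cont=57.5022 → 57.7238 [stop]  node(5,1) S=53.2715 payoff=42.7685 vs cont=43.0253 → 43.0253 [wait]  node(5,2) S=74.0640 payoff=21.9760 vs cont=25.7124 → 25.7124 [wait]  node(5,3) S=102.9721 payoff=0.0000 vs cont=10.3349 → 10.3349 [wait]  node(5,4) S=143.1635 payoff=0.0000 vs cont=1.9905 → 1.9905 [wait]  node(5,5) S=199.0421 payoff=0.0000 vs cont=0.0000 → 0.0000 [wait]  ⇒ S*(5)=38.3162
t_4: node(4,0) S=45.1792 payoff=50.8608 vs cont=50.8209 → 50.8608 [stop]  node(4,1) S=62.8132 payoff=33.2268 vs cont=35.0501 → 35.0501 [wait]  node(4,2) S=87.3300 payoff=8.7100 vs cont=18.7067 → 18.7067 [wait]  node(4,3) S=121.4160 payoff=0.0000 vs cont=6.5559 → 6.5559 [wait]  node(4,4) S=168.8063 payoff=0.0000 vs cont=1.0920 → 1.0920 [wait]  ⇒ S*(4)=45.1792
t_3: node(3,0) S=53.2715 payoff=42.7685 vs cont=43.5056 → 43.5056 [wait]  node(3,1) S=74.0640 payoff=21.9760 vs cont=27.5562 → 27.5562 [wait]  node(3,2) S=102.9721 payoff=0.0000 vs cont=13.1810 → 13.1810 [wait]  node(3,3) S=143.1635 payoff=0.0000 vs cont=4.0827 → 4.0827 [wait]  ⇒ S*(3)=-
t_2: node(2,0) S=62.8132 payoff=33.2268 vs cont=36.1344 → 36.1344 [wait]  node(2,1) S=87.3300 payoff=8.7100 vs cont=20.9851 → 20.9851 [wait]  node(2,2) S=121.4160 payoff=0.0000 vs cont=9.0486 → 9.0486 [wait]  ⇒ S*(2)=-
t_1: node(1,0) S=74.0640 payoff=21.9760 vs cont=29.1653 → 29.1653 [wait]  node(1,1) S=102.9721 payoff=0.0000 vs cont=15.5406 → 15.5406 [wait]  ⇒ S*(1)=-
t_0: node(0,0) S=87.3300 payoff=8.7100 vs cont=22.9183 → 22.9183 [wait]  ⇒ S*(0)=-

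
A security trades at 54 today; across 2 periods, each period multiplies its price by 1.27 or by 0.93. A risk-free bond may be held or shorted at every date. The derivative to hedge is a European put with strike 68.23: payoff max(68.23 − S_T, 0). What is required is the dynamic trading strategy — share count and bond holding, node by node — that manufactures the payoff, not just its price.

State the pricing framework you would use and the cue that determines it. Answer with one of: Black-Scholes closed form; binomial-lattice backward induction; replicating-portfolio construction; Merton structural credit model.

framework: replicating-portfolio construction

Key observation: the deliverable is the dynamic trading strategy on the 2-step tree (spot 54, moves 1.27 and 0.93), so the valuation must go through the node-by-node replicating-portfolio solve.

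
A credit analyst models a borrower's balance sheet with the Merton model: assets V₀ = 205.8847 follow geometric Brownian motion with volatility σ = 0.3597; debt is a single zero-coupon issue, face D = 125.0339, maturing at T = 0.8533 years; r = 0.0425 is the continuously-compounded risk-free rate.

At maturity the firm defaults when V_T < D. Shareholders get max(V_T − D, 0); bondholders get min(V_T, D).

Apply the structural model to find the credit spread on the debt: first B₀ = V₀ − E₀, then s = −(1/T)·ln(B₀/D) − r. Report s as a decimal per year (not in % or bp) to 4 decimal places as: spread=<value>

Apply the equity-as-call identities (strike 125.0339, horizon 0.8533 years):
d₁ = [ln(V₀/D) + (r + σ²/2)T] / (σ√T)
   = [ln(205.8847/125.0339) + (0.0425 + 0.5·0.3597²)·0.8533] / (0.3597·√0.8533)
   = [0.498731 + 0.091467] / 0.332270 = 1.776261
d₂ = d₁ − σ√T = 1.776261 − 0.332270 = 1.443991
N(d₁) = 0.962155,  N(d₂) = 0.925629,  e^(−rT) = 0.964384
E₀ = V₀·N(d₁) − D·e^(−rT)·N(d₂)
   = 205.8847·0.962155 − 125.0339·0.964384·0.925629 = 86.479937
B₀ = V₀ − E₀ = 205.8847 − 86.479937 = 119.404763
spread = −(1/T)·ln(B₀/D) − r = −(1/0.8533)·ln(119.404763/125.0339) − 0.0425 = 0.01148548

spread=0.0115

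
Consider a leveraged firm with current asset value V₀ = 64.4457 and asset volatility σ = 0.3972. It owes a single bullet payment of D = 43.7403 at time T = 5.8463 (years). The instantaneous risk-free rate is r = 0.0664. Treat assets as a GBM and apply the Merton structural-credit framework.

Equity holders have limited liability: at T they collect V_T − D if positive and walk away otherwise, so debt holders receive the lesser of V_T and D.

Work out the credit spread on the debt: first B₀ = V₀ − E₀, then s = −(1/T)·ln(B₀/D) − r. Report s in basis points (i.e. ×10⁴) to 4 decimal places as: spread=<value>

With assets at 64.4457 and a single debt payment of 43.7403 at 5.8463 years:
d₁ = [ln(V₀/D) + (r + σ²/2)T] / (σ√T)
   = [ln(64.4457/43.7403) + (0.0664 + 0.5·0.3972²)·5.8463] / (0.3972·√5.8463)
   = [0.387553 + 0.849373] / 0.960395 = 1.287935
d₂ = d₁ − σ√T = 1.287935 − 0.960395 = 0.327541
N(d₁) = 0.901116,  N(d₂) = 0.628371,  e^(−rT) = 0.678281
E₀ = V₀·N(d₁) − D·e^(−rT)·N(d₂)
   = 64.4457·0.901116 − 43.7403·0.678281·0.628371 = 39.430419
B₀ = V₀ − E₀ = 64.4457 − 39.430419 = 25.015281
spread = −(1/T)·ln(B₀/D) − r = −(1/5.8463)·ln(25.015281/43.7403) − 0.0664 = 0.02917892
in basis points: 0.02917892 × 10⁴ = 291.7892 bp

spread=291.7892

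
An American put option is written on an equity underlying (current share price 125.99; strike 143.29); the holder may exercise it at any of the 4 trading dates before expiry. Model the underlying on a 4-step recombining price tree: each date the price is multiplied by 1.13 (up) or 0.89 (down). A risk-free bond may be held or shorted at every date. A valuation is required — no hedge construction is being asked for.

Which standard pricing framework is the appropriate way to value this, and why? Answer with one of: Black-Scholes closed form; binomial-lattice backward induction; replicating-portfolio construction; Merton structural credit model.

Key observation: an American put (K = 143.29, S₀ = 125.99) on a 4-date tree has no closed form — the optimal stopping decision is embedded and must be resolved recursively from expiry.

framework: binomial-lattice backward induction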